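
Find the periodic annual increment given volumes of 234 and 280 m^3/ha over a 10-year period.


PAI = (V2 - V1) / period = (280 - 234) / 10 = 46 / 10 = 4.60 m^3/ha/yr

4.60 m^3/ha/yr


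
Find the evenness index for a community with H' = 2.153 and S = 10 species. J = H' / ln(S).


ln(10) = 2.30259
J = H' / ln(S) = 2.153 / 2.30259 = 0.935034 ≈ 0.9350

0.9350


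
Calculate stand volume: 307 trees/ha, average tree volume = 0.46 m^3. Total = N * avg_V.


V_stand = 307 * 0.46 = 141.22 ≈ 141.2 m^3/ha

141.2 m^3/ha


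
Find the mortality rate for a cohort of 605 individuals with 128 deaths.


Mortality rate = 128 / 605 = 0.211570 ≈ 0.2116

0.2116


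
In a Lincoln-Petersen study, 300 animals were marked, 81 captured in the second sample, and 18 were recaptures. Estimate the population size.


N = M * C / R = 300 * 81 / 18 = 24300 / 18 = 1350

1350 individuals


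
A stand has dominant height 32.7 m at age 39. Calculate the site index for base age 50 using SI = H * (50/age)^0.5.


50/39 = 1.28205
(1.28205)^0.5 = 1.13228
SI = 32.7 * 1.13228 = 37.0256 ≈ 37.0 m

37.0 m


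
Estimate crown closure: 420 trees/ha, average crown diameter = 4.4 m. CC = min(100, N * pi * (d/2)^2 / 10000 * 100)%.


(d/2)^2 = (4.4/2)^2 = 2.2^2 = 4.84
Crown area = 3.141593 * 4.84 = 15.2053 m^2
N * area / 10000 * 100 = 420 * 15.2053 / 10000 * 100 = 63.8623
CC = min(100, 63.8623) = 63.8623 ≈ 63.9%

63.9%


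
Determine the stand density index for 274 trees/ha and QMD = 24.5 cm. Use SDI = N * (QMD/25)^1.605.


QMD/25 = 24.5/25 = 0.98
(0.98)^1.605 = exp(1.605 * ln(0.98)) = exp(1.605 * (-0.0202027)) = exp(-0.0324253) = 0.968095
SDI = 274 * 0.968095 = 265.258 ≈ 265

265


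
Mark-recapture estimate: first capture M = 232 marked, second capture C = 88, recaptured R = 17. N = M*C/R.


N = M * C / R = 232 * 88 / 17 = 20416 / 17 = 1200.94 ≈ 1201

1201 individuals


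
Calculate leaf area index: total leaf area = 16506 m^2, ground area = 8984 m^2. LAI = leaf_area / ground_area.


LAI = 16506 / 8984 = 1.8373 ≈ 1.84

1.84


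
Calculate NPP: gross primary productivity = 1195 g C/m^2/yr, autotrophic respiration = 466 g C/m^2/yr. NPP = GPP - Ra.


NPP = GPP - Ra = 1195 - 466 = 729 g C/m^2/yr

729 g C/m^2/yr


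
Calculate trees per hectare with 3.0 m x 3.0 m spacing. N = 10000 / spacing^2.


N = 10000 / 3.0^2 = 10000 / 9 = 1111.11 ≈ 1111 trees/ha

1111 trees/ha


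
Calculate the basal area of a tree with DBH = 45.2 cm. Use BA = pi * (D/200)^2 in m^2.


D/200 = 45.2/200 = 0.226 m
(D/200)^2 = 0.226^2 = 0.051076
BA = 3.141593 * 0.051076 = 0.160460 ≈ 0.1605 m^2

0.1605 m^2


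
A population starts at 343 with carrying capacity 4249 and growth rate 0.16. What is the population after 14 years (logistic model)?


(K - N0)/N0 = (4249 - 343)/343 = 3906/343 = 11.3878
r*t = 0.16 * 14 = 2.24; exp(-2.24) = 0.106459
11.3878 * 0.106459 = 1.21233
1 + 1.21233 = 2.21233
N = 4249 / 2.21233 = 1920.60 ≈ 1921

1921


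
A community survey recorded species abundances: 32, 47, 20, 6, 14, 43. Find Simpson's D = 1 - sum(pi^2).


Total N = 32 + 47 + 20 + 6 + 14 + 43 = 162
Per-species terms:
  p = 32/162 = 0.197531; p^2 = 0.197531^2 = 0.039018
  p = 47/162 = 0.290123; p^2 = 0.290123^2 = 0.084171
  p = 20/162 = 0.123457; p^2 = 0.123457^2 = 0.015242
  p = 6/162 = 0.037037; p^2 = 0.037037^2 = 0.001372
  p = 14/162 = 0.086420; p^2 = 0.086420^2 = 0.007468
  p = 43/162 = 0.265432; p^2 = 0.265432^2 = 0.070454
sum(p^2) = 0.039018 + 0.084171 + 0.015242 + 0.001372 + 0.007468 + 0.070454 = 0.217725
D = 1 - 0.217725 = 0.782275 ≈ 0.7823

0.7823


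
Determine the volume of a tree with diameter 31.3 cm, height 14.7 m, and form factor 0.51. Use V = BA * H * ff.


(D/200)^2 = (31.3/200)^2 = 0.1565^2 = 0.02449225
BA = 3.141593 * 0.02449225 = 0.0769447 m^2
V = 0.0769447 * 14.7 * 0.51 = 0.576854 ≈ 0.577 m^3

0.577 m^3


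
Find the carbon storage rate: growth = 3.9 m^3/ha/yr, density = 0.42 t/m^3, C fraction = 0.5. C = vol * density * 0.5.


C = 3.9 * 0.42 * 0.5 = 0.819 ≈ 0.82 t C/ha/yr

0.82 t C/ha/yr


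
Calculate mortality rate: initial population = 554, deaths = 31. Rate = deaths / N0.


Mortality rate = 31 / 554 = 0.055957 ≈ 0.0560

0.0560


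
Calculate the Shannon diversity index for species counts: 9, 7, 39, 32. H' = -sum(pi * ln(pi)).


Total N = 9 + 7 + 39 + 32 = 87
Per-species terms:
  p = 9/87 = 0.103448; ln(p) = -2.268686; p*ln(p) = 0.103448 * (-2.268686) = -0.234691
  p = 7/87 = 0.080460; ln(p) = -2.519995; p*ln(p) = 0.080460 * (-2.519995) = -0.202759
  p = 39/87 = 0.448276; ln(p) = -0.802346; p*ln(p) = 0.448276 * (-0.802346) = -0.359672
  p = 32/87 = 0.367816; ln(p) = -1.000172; p*ln(p) = 0.367816 * (-1.000172) = -0.367879
sum(p*ln(p)) = (-0.234691) + (-0.202759) + (-0.359672) + (-0.367879) = -1.165001
H' = -(-1.165001) = 1.165001 ≈ 1.1650

1.1650


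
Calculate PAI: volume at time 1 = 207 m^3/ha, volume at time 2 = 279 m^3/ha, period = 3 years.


PAI = (V2 - V1) / period = (279 - 207) / 3 = 72 / 3 = 24.00 m^3/ha/yr

24.00 m^3/ha/yr


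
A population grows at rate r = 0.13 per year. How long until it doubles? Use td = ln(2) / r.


td = ln(2) / 0.13 = 0.693147 / 0.13 = 5.33190 ≈ 5.3 years

5.3 years


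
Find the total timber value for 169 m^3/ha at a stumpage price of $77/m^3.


Value = 169 * 77 = $13013/ha

$13013/ha


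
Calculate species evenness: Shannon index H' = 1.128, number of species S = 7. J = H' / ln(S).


ln(7) = 1.94591
J = H' / ln(S) = 1.128 / 1.94591 = 0.579677 ≈ 0.5797

0.5797


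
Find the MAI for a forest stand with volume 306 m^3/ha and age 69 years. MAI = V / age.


MAI = 306 / 69 = 4.4348 ≈ 4.43 m^3/ha/yr

4.43 m^3/ha/yr


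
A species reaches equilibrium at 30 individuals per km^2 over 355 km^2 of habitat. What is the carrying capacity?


K = 30 * 355 = 10650 individuals

10650 individuals


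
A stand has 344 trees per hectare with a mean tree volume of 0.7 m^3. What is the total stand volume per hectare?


V_stand = 344 * 0.7 = 240.8 m^3/ha

240.8 m^3/ha


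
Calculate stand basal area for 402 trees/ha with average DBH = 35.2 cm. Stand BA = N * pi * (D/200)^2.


(D/200)^2 = (35.2/200)^2 = 0.176^2 = 0.030976
Individual BA = 3.141593 * 0.030976 = 0.0973140 m^2
Stand BA = 402 * 0.0973140 = 39.1202 ≈ 39.12 m^2/ha

39.12 m^2/ha


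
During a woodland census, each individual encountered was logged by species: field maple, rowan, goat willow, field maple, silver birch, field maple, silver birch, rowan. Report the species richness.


Total individuals logged = 8
Distinct species (count of individuals): field maple (3), rowan (2), goat willow (1), silver birch (2)
Species richness = number of distinct species = 4

4


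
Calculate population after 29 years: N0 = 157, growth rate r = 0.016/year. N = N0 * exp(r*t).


r*t = 0.016 * 29 = 0.464
exp(0.464) = 1.59042
N = 157 * 1.59042 = 249.696 ≈ 250

250


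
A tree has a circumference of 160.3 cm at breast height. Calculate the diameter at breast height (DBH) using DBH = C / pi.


DBH = C / pi = 160.3 / 3.141593 = 51.0251 ≈ 51.03 cm

51.03 cm


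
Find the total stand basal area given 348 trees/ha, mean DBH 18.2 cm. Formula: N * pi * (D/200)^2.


(D/200)^2 = (18.2/200)^2 = 0.091^2 = 0.008281
Individual BA = 3.141593 * 0.008281 = 0.0260155 m^2
Stand BA = 348 * 0.0260155 = 9.05339 ≈ 9.05 m^2/ha

9.05 m^2/ha


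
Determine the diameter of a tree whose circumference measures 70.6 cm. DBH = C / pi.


DBH = C / pi = 70.6 / 3.141593 = 22.4727 ≈ 22.47 cm

22.47 cm


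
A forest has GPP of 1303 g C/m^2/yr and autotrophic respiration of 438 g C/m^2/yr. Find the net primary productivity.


NPP = GPP - Ra = 1303 - 438 = 865 g C/m^2/yr

865 g C/m^2/yr


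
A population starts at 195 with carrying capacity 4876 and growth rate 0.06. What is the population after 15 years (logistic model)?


(K - N0)/N0 = (4876 - 195)/195 = 4681/195 = 24.0051
r*t = 0.06 * 15 = 0.9; exp(-0.9) = 0.406570
24.0051 * 0.406570 = 9.75975
1 + 9.75975 = 10.7598
N = 4876 / 10.7598 = 453.168 ≈ 453

453


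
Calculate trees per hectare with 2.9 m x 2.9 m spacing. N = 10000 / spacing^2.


N = 10000 / 2.9^2 = 10000 / 8.41 = 1189.06 ≈ 1189 trees/ha

1189 trees/ha


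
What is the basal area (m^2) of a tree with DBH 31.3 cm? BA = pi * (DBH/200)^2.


D/200 = 31.3/200 = 0.1565 m
(D/200)^2 = 0.1565^2 = 0.02449225
BA = 3.141593 * 0.02449225 = 0.0769447 ≈ 0.0769 m^2

0.0769 m^2


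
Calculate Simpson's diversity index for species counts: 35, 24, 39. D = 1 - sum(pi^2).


Total N = 35 + 24 + 39 = 98
Per-species terms:
  p = 35/98 = 0.357143; p^2 = 0.357143^2 = 0.127551
  p = 24/98 = 0.244898; p^2 = 0.244898^2 = 0.059975
  p = 39/98 = 0.397959; p^2 = 0.397959^2 = 0.158371
sum(p^2) = 0.127551 + 0.059975 + 0.158371 = 0.345897
D = 1 - 0.345897 = 0.654103 ≈ 0.6541

0.6541


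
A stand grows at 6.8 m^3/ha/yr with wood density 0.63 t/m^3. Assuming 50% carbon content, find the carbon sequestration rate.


C = 6.8 * 0.63 * 0.5 = 2.142 ≈ 2.14 t C/ha/yr

2.14 t C/ha/yr


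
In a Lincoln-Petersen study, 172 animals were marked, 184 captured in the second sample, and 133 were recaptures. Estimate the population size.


N = M * C / R = 172 * 184 / 133 = 31648 / 133 = 237.95 ≈ 238

238 individuals


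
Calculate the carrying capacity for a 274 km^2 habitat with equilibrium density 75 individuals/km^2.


K = 75 * 274 = 20550 individuals

20550 individuals


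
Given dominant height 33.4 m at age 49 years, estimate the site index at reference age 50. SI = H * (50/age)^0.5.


50/49 = 1.02041
(1.02041)^0.5 = 1.01015
SI = 33.4 * 1.01015 = 33.7390 ≈ 33.7 m

33.7 m


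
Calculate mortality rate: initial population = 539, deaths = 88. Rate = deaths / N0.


Mortality rate = 88 / 539 = 0.163265 ≈ 0.1633

0.1633


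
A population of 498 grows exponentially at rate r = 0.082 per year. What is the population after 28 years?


r*t = 0.082 * 28 = 2.296
exp(2.296) = 9.93437
N = 498 * 9.93437 = 4947.32 ≈ 4947

4947


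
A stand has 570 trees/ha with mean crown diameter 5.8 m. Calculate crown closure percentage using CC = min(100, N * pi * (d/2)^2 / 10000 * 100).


(d/2)^2 = (5.8/2)^2 = 2.9^2 = 8.41
Crown area = 3.141593 * 8.41 = 26.4208 m^2
N * area / 10000 * 100 = 570 * 26.4208 / 10000 * 100 = 150.599
CC = min(100, 150.599) = 100%

100%


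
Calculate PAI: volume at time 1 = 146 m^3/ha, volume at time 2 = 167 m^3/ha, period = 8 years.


PAI = (V2 - V1) / period = (167 - 146) / 8 = 21 / 8 = 2.6250 ≈ 2.63 m^3/ha/yr

2.63 m^3/ha/yr


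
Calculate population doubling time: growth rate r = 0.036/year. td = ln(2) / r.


td = ln(2) / 0.036 = 0.693147 / 0.036 = 19.2541 ≈ 19.3 years

19.3 years


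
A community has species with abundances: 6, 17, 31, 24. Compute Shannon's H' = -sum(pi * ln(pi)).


Total N = 6 + 17 + 31 + 24 = 78
Per-species terms:
  p = 6/78 = 0.076923; ln(p) = -2.564950; p*ln(p) = 0.076923 * (-2.564950) = -0.197304
  p = 17/78 = 0.217949; ln(p) = -1.523494; p*ln(p) = 0.217949 * (-1.523494) = -0.332044
  p = 31/78 = 0.397436; ln(p) = -0.922721; p*ln(p) = 0.397436 * (-0.922721) = -0.366723
  p = 24/78 = 0.307692; ln(p) = -1.178656; p*ln(p) = 0.307692 * (-1.178656) = -0.362663
sum(p*ln(p)) = (-0.197304) + (-0.332044) + (-0.366723) + (-0.362663) = -1.258734
H' = -(-1.258734) = 1.258734 ≈ 1.2587

1.2587


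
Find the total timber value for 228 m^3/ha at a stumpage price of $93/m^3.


Value = 228 * 93 = $21204/ha

$21204/ha


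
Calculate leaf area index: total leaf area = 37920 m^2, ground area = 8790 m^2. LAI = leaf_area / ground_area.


LAI = 37920 / 8790 = 4.3140 ≈ 4.31

4.31


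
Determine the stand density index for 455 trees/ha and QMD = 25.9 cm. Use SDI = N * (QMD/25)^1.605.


QMD/25 = 25.9/25 = 1.036
(1.036)^1.605 = exp(1.605 * ln(1.036)) = exp(1.605 * 0.0353671) = exp(0.0567642) = 1.05841
SDI = 455 * 1.05841 = 481.577 ≈ 482

482


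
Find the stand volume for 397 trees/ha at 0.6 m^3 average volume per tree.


V_stand = 397 * 0.6 = 238.2 m^3/ha

238.2 m^3/ha


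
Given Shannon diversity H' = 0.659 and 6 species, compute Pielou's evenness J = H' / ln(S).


ln(6) = 1.79176
J = H' / ln(S) = 0.659 / 1.79176 = 0.367795 ≈ 0.3678

0.3678


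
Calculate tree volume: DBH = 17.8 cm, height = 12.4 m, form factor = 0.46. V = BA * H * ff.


(D/200)^2 = (17.8/200)^2 = 0.089^2 = 0.007921
BA = 3.141593 * 0.007921 = 0.0248846 m^2
V = 0.0248846 * 12.4 * 0.46 = 0.141942 ≈ 0.142 m^3

0.142 m^3


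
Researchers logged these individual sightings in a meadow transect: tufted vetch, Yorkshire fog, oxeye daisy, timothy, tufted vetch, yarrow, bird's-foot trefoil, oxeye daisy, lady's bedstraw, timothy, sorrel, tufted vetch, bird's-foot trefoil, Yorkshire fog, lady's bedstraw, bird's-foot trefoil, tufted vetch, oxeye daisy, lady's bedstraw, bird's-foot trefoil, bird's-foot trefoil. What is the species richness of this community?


Total individuals logged = 21
Distinct species (count of individuals): tufted vetch (4), Yorkshire fog (2), oxeye daisy (3), timothy (2), yarrow (1), bird's-foot trefoil (5), lady's bedstraw (3), sorrel (1)
Species richness = number of distinct species = 8

8


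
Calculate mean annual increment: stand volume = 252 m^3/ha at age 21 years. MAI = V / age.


MAI = 252 / 21 = 12.00 m^3/ha/yr

12.00 m^3/ha/yr


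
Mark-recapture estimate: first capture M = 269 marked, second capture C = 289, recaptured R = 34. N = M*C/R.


N = M * C / R = 269 * 289 / 34 = 77741 / 34 = 2286.50 ≈ 2287

2287 individuals


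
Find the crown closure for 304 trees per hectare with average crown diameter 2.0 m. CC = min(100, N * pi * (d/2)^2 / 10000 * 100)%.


(d/2)^2 = (2.0/2)^2 = 1^2 = 1
Crown area = 3.141593 * 1 = 3.14159 m^2
N * area / 10000 * 100 = 304 * 3.14159 / 10000 * 100 = 9.55043
CC = min(100, 9.55043) = 9.55043 ≈ 9.6%

9.6%


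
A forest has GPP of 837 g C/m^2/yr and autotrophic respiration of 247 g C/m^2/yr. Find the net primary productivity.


NPP = GPP - Ra = 837 - 247 = 590 g C/m^2/yr

590 g C/m^2/yr


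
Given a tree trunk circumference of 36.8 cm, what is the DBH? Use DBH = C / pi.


DBH = C / pi = 36.8 / 3.141593 = 11.7138 ≈ 11.71 cm

11.71 cm


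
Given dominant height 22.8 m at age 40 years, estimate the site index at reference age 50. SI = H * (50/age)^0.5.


50/40 = 1.25000
(1.25000)^0.5 = 1.11803
SI = 22.8 * 1.11803 = 25.4911 ≈ 25.5 m

25.5 m


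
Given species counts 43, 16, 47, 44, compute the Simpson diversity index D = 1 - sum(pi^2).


Total N = 43 + 16 + 47 + 44 = 150
Per-species terms:
  p = 43/150 = 0.286667; p^2 = 0.286667^2 = 0.082178
  p = 16/150 = 0.106667; p^2 = 0.106667^2 = 0.011378
  p = 47/150 = 0.313333; p^2 = 0.313333^2 = 0.098178
  p = 44/150 = 0.293333; p^2 = 0.293333^2 = 0.086044
sum(p^2) = 0.082178 + 0.011378 + 0.098178 + 0.086044 = 0.277778
D = 1 - 0.277778 = 0.722222 ≈ 0.7222

0.7222


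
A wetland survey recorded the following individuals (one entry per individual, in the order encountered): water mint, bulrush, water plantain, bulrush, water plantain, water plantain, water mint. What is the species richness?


Total individuals logged = 7
Distinct species (count of individuals): water mint (2), bulrush (2), water plantain (3)
Species richness = number of distinct species = 3

3


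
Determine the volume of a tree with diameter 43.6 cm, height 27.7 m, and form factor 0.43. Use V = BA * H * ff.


(D/200)^2 = (43.6/200)^2 = 0.218^2 = 0.047524
BA = 3.141593 * 0.047524 = 0.149301 m^2
V = 0.149301 * 27.7 * 0.43 = 1.77832 ≈ 1.778 m^3

1.778 m^3


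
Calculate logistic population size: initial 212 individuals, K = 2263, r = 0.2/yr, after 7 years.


(K - N0)/N0 = (2263 - 212)/212 = 2051/212 = 9.67453
r*t = 0.2 * 7 = 1.4; exp(-1.4) = 0.246597
9.67453 * 0.246597 = 2.38571
1 + 2.38571 = 3.38571
N = 2263 / 3.38571 = 668.397 ≈ 668

668


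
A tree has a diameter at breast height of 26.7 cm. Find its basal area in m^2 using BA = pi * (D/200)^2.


D/200 = 26.7/200 = 0.1335 m
(D/200)^2 = 0.1335^2 = 0.01782225
BA = 3.141593 * 0.01782225 = 0.0559903 ≈ 0.0560 m^2

0.0560 m^2


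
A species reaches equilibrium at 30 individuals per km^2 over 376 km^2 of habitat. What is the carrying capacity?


K = 30 * 376 = 11280 individuals

11280 individuals


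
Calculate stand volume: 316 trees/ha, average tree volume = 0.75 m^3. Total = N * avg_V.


V_stand = 316 * 0.75 = 237.0 m^3/ha

237.0 m^3/ha


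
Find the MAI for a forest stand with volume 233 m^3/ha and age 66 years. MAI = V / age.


MAI = 233 / 66 = 3.5303 ≈ 3.53 m^3/ha/yr

3.53 m^3/ha/yr


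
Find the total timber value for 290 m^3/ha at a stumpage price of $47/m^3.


Value = 290 * 47 = $13630/ha

$13630/ha


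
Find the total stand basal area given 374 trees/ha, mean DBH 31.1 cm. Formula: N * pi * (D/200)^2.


(D/200)^2 = (31.1/200)^2 = 0.1555^2 = 0.02418025
Individual BA = 3.141593 * 0.02418025 = 0.0759645 m^2
Stand BA = 374 * 0.0759645 = 28.4107 ≈ 28.41 m^2/ha

28.41 m^2/ha


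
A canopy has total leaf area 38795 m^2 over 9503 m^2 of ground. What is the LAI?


LAI = 38795 / 9503 = 4.0824 ≈ 4.08

4.08


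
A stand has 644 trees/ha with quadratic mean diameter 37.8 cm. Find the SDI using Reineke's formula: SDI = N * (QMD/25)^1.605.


QMD/25 = 37.8/25 = 1.512
(1.512)^1.605 = exp(1.605 * ln(1.512)) = exp(1.605 * 0.413433) = exp(0.663560) = 1.94169
SDI = 644 * 1.94169 = 1250.45 ≈ 1250

1250


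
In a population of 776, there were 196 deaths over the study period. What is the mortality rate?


Mortality rate = 196 / 776 = 0.252577 ≈ 0.2526

0.2526


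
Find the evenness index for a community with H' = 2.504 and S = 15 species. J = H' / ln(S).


ln(15) = 2.70805
J = H' / ln(S) = 2.504 / 2.70805 = 0.924651 ≈ 0.9247

0.9247


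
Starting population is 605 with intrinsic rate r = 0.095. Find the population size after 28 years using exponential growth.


r*t = 0.095 * 28 = 2.66
exp(2.66) = 14.2963
N = 605 * 14.2963 = 8649.26 ≈ 8649

8649


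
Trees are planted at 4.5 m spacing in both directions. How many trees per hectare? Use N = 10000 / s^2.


N = 10000 / 4.5^2 = 10000 / 20.25 = 493.827 ≈ 494 trees/ha

494 trees/ha


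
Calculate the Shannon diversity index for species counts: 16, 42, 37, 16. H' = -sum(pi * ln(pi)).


Total N = 16 + 42 + 37 + 16 = 111
Per-species terms:
  p = 16/111 = 0.144144; ln(p) = -1.936942; p*ln(p) = 0.144144 * (-1.936942) = -0.279199
  p = 42/111 = 0.378378; ln(p) = -0.971862; p*ln(p) = 0.378378 * (-0.971862) = -0.367731
  p = 37/111 = 0.333333; ln(p) = -1.098613; p*ln(p) = 0.333333 * (-1.098613) = -0.366204
  p = 16/111 = 0.144144; ln(p) = -1.936942; p*ln(p) = 0.144144 * (-1.936942) = -0.279199
sum(p*ln(p)) = (-0.279199) + (-0.367731) + (-0.366204) + (-0.279199) = -1.292333
H' = -(-1.292333) = 1.292333 ≈ 1.2923

1.2923


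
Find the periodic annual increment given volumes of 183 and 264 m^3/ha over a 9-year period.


PAI = (V2 - V1) / period = (264 - 183) / 9 = 81 / 9 = 9.00 m^3/ha/yr

9.00 m^3/ha/yr


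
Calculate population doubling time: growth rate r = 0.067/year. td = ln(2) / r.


td = ln(2) / 0.067 = 0.693147 / 0.067 = 10.3455 ≈ 10.3 years

10.3 years


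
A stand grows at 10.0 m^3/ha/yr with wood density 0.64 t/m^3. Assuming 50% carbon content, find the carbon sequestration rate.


C = 10.0 * 0.64 * 0.5 = 3.20 t C/ha/yr

3.20 t C/ha/yr


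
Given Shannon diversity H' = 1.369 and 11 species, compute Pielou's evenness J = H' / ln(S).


ln(11) = 2.39790
J = H' / ln(S) = 1.369 / 2.39790 = 0.570916 ≈ 0.5709

0.5709


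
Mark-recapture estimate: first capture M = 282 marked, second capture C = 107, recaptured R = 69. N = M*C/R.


N = M * C / R = 282 * 107 / 69 = 30174 / 69 = 437.30 ≈ 437

437 individuals


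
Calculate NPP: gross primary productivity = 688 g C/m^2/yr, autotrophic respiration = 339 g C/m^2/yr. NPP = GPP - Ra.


NPP = GPP - Ra = 688 - 339 = 349 g C/m^2/yr

349 g C/m^2/yr


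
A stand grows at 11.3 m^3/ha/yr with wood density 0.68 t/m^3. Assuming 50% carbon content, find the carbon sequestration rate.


C = 11.3 * 0.68 * 0.5 = 3.842 ≈ 3.84 t C/ha/yr

3.84 t C/ha/yr


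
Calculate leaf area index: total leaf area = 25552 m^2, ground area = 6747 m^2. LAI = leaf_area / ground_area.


LAI = 25552 / 6747 = 3.7872 ≈ 3.79

3.79


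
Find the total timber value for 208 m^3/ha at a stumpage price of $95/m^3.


Value = 208 * 95 = $19760/ha

$19760/ha


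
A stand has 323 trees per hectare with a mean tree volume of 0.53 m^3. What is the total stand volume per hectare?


V_stand = 323 * 0.53 = 171.19 ≈ 171.2 m^3/ha

171.2 m^3/ha


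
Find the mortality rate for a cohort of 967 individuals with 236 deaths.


Mortality rate = 236 / 967 = 0.244054 ≈ 0.2441

0.2441


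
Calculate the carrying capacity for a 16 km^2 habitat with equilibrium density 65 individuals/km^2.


K = 65 * 16 = 1040 individuals

1040 individuals


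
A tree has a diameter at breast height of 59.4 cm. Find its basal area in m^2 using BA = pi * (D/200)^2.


D/200 = 59.4/200 = 0.297 m
(D/200)^2 = 0.297^2 = 0.088209
BA = 3.141593 * 0.088209 = 0.277117 ≈ 0.2771 m^2

0.2771 m^2


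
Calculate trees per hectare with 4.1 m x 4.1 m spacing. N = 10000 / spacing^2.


N = 10000 / 4.1^2 = 10000 / 16.81 = 594.884 ≈ 595 trees/ha

595 trees/ha


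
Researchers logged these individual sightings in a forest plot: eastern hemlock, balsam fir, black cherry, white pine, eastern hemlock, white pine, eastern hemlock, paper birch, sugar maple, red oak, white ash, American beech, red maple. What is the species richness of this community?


Total individuals logged = 13
Distinct species (count of individuals): eastern hemlock (3), balsam fir (1), black cherry (1), white pine (2), paper birch (1), sugar maple (1), red oak (1), white ash (1), American beech (1), red maple (1)
Species richness = number of distinct species = 10

10


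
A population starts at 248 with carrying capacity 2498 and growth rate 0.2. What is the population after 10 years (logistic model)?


(K - N0)/N0 = (2498 - 248)/248 = 2250/248 = 9.07258
r*t = 0.2 * 10 = 2; exp(-2) = 0.135335
9.07258 * 0.135335 = 1.22784
1 + 1.22784 = 2.22784
N = 2498 / 2.22784 = 1121.27 ≈ 1121

1121


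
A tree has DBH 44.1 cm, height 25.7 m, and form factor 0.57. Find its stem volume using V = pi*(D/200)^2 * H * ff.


(D/200)^2 = (44.1/200)^2 = 0.2205^2 = 0.04862025
BA = 3.141593 * 0.04862025 = 0.152745 m^2
V = 0.152745 * 25.7 * 0.57 = 2.23756 ≈ 2.238 m^3

2.238 m^3


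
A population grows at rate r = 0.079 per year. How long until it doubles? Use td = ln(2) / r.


td = ln(2) / 0.079 = 0.693147 / 0.079 = 8.77401 ≈ 8.8 years

8.8 years


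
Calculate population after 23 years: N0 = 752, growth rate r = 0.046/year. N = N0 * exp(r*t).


r*t = 0.046 * 23 = 1.058
exp(1.058) = 2.88060
N = 752 * 2.88060 = 2166.21 ≈ 2166

2166


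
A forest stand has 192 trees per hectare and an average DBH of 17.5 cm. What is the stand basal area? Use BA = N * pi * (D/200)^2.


(D/200)^2 = (17.5/200)^2 = 0.0875^2 = 0.00765625
Individual BA = 3.141593 * 0.00765625 = 0.0240528 m^2
Stand BA = 192 * 0.0240528 = 4.61814 ≈ 4.62 m^2/ha

4.62 m^2/ha


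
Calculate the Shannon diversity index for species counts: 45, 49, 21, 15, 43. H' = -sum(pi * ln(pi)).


Total N = 45 + 49 + 21 + 15 + 43 = 173
Per-species terms:
  p = 45/173 = 0.260116; ln(p) = -1.346628; p*ln(p) = 0.260116 * (-1.346628) = -0.350279
  p = 49/173 = 0.283237; ln(p) = -1.261471; p*ln(p) = 0.283237 * (-1.261471) = -0.357295
  p = 21/173 = 0.121387; ln(p) = -2.108771; p*ln(p) = 0.121387 * (-2.108771) = -0.255977
  p = 15/173 = 0.086705; ln(p) = -2.445244; p*ln(p) = 0.086705 * (-2.445244) = -0.212015
  p = 43/173 = 0.248555; ln(p) = -1.392091; p*ln(p) = 0.248555 * (-1.392091) = -0.346011
sum(p*ln(p)) = (-0.350279) + (-0.357295) + (-0.255977) + (-0.212015) + (-0.346011) = -1.521577
H' = -(-1.521577) = 1.521577 ≈ 1.5216

1.5216


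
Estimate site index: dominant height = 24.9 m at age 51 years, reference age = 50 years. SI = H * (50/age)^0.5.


50/51 = 0.980392
(0.980392)^0.5 = 0.990147
SI = 24.9 * 0.990147 = 24.6547 ≈ 24.7 m

24.7 m


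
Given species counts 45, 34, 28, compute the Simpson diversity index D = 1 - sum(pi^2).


Total N = 45 + 34 + 28 = 107
Per-species terms:
  p = 45/107 = 0.420561; p^2 = 0.420561^2 = 0.176872
  p = 34/107 = 0.317757; p^2 = 0.317757^2 = 0.100970
  p = 28/107 = 0.261682; p^2 = 0.261682^2 = 0.068477
sum(p^2) = 0.176872 + 0.100970 + 0.068477 = 0.346319
D = 1 - 0.346319 = 0.653681 ≈ 0.6537

0.6537


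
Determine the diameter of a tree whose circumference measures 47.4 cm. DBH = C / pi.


DBH = C / pi = 47.4 / 3.141593 = 15.0879 ≈ 15.09 cm

15.09 cm


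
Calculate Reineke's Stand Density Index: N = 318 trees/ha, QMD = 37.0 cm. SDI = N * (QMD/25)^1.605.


QMD/25 = 37.0/25 = 1.48
(1.48)^1.605 = exp(1.605 * ln(1.48)) = exp(1.605 * 0.392042) = exp(0.629227) = 1.87616
SDI = 318 * 1.87616 = 596.619 ≈ 597

597


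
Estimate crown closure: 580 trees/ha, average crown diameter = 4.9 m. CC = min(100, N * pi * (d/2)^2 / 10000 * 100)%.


(d/2)^2 = (4.9/2)^2 = 2.45^2 = 6.0025
Crown area = 3.141593 * 6.0025 = 18.8574 m^2
N * area / 10000 * 100 = 580 * 18.8574 / 10000 * 100 = 109.373
CC = min(100, 109.373) = 100%

100%


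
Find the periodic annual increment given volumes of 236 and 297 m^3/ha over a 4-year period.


PAI = (V2 - V1) / period = (297 - 236) / 4 = 61 / 4 = 15.25 m^3/ha/yr

15.25 m^3/ha/yr


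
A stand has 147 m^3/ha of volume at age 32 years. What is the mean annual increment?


MAI = 147 / 32 = 4.5938 ≈ 4.59 m^3/ha/yr

4.59 m^3/ha/yr


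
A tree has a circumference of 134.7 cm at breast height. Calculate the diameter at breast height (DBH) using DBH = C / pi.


DBH = C / pi = 134.7 / 3.141593 = 42.8763 ≈ 42.88 cm

42.88 cm


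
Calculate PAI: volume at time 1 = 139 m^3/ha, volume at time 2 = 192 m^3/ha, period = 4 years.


PAI = (V2 - V1) / period = (192 - 139) / 4 = 53 / 4 = 13.25 m^3/ha/yr

13.25 m^3/ha/yr


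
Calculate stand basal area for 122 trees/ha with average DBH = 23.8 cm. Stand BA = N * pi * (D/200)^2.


(D/200)^2 = (23.8/200)^2 = 0.119^2 = 0.014161
Individual BA = 3.141593 * 0.014161 = 0.0444881 m^2
Stand BA = 122 * 0.0444881 = 5.42755 ≈ 5.43 m^2/ha

5.43 m^2/ha


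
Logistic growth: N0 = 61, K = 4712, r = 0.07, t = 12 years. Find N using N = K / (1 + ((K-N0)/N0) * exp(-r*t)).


(K - N0)/N0 = (4712 - 61)/61 = 4651/61 = 76.2459
r*t = 0.07 * 12 = 0.84; exp(-0.84) = 0.431711
76.2459 * 0.431711 = 32.9162
1 + 32.9162 = 33.9162
N = 4712 / 33.9162 = 138.931 ≈ 139

139


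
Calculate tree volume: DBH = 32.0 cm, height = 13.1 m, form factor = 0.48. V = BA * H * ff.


(D/200)^2 = (32.0/200)^2 = 0.16^2 = 0.0256
BA = 3.141593 * 0.0256 = 0.0804248 m^2
V = 0.0804248 * 13.1 * 0.48 = 0.505711 ≈ 0.506 m^3

0.506 m^3


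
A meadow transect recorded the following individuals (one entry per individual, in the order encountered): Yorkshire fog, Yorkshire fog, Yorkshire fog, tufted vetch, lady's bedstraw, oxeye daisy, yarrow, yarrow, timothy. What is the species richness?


Total individuals logged = 9
Distinct species (count of individuals): Yorkshire fog (3), tufted vetch (1), lady's bedstraw (1), oxeye daisy (1), yarrow (2), timothy (1)
Species richness = number of distinct species = 6

6


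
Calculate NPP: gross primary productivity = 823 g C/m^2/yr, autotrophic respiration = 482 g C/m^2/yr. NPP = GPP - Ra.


NPP = GPP - Ra = 823 - 482 = 341 g C/m^2/yr

341 g C/m^2/yr


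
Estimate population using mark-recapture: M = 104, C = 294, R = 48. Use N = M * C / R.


N = M * C / R = 104 * 294 / 48 = 30576 / 48 = 637

637 individuals


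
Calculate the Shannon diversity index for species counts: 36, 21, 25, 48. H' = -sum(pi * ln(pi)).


Total N = 36 + 21 + 25 + 48 = 130
Per-species terms:
  p = 36/130 = 0.276923; ln(p) = -1.284016; p*ln(p) = 0.276923 * (-1.284016) = -0.355574
  p = 21/130 = 0.161538; ln(p) = -1.823015; p*ln(p) = 0.161538 * (-1.823015) = -0.294486
  p = 25/130 = 0.192308; ln(p) = -1.648657; p*ln(p) = 0.192308 * (-1.648657) = -0.317050
  p = 48/130 = 0.369231; ln(p) = -0.996333; p*ln(p) = 0.369231 * (-0.996333) = -0.367877
sum(p*ln(p)) = (-0.355574) + (-0.294486) + (-0.317050) + (-0.367877) = -1.334987
H' = -(-1.334987) = 1.334987 ≈ 1.3350

1.3350


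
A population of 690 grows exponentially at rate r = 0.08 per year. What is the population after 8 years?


r*t = 0.08 * 8 = 0.64
exp(0.64) = 1.89648
N = 690 * 1.89648 = 1308.57 ≈ 1309

1309


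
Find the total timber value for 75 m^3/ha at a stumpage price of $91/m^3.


Value = 75 * 91 = $6825/ha

$6825/ha


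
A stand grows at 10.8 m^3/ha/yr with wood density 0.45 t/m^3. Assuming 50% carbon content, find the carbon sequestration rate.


C = 10.8 * 0.45 * 0.5 = 2.43 t C/ha/yr

2.43 t C/ha/yr


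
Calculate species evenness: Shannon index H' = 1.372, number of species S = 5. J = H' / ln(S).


ln(5) = 1.60944
J = H' / ln(S) = 1.372 / 1.60944 = 0.852470 ≈ 0.8525

0.8525


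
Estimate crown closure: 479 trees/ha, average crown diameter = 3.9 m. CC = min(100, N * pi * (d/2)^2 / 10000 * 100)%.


(d/2)^2 = (3.9/2)^2 = 1.95^2 = 3.8025
Crown area = 3.141593 * 3.8025 = 11.9459 m^2
N * area / 10000 * 100 = 479 * 11.9459 / 10000 * 100 = 57.2209
CC = min(100, 57.2209) = 57.2209 ≈ 57.2%

57.2%


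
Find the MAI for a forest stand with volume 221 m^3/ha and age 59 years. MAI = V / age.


MAI = 221 / 59 = 3.7458 ≈ 3.75 m^3/ha/yr

3.75 m^3/ha/yr


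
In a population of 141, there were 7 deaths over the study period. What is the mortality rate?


Mortality rate = 7 / 141 = 0.049645 ≈ 0.0496

0.0496


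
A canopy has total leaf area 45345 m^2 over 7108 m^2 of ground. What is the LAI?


LAI = 45345 / 7108 = 6.3794 ≈ 6.38

6.38


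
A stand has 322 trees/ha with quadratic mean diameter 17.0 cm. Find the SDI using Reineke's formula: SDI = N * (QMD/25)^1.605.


QMD/25 = 17.0/25 = 0.68
(0.68)^1.605 = exp(1.605 * ln(0.68)) = exp(1.605 * (-0.385662)) = exp(-0.618988) = 0.538489
SDI = 322 * 0.538489 = 173.393 ≈ 173

173


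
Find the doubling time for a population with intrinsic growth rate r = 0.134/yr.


td = ln(2) / 0.134 = 0.693147 / 0.134 = 5.17274 ≈ 5.2 years

5.2 years


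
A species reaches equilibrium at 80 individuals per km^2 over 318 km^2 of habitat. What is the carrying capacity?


K = 80 * 318 = 25440 individuals

25440 individuals


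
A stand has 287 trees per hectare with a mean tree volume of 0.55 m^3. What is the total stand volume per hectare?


V_stand = 287 * 0.55 = 157.85 ≈ 157.9 m^3/ha

157.9 m^3/ha


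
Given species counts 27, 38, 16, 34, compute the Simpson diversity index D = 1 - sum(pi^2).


Total N = 27 + 38 + 16 + 34 = 115
Per-species terms:
  p = 27/115 = 0.234783; p^2 = 0.234783^2 = 0.055123
  p = 38/115 = 0.330435; p^2 = 0.330435^2 = 0.109187
  p = 16/115 = 0.139130; p^2 = 0.139130^2 = 0.019357
  p = 34/115 = 0.295652; p^2 = 0.295652^2 = 0.087410
sum(p^2) = 0.055123 + 0.109187 + 0.019357 + 0.087410 = 0.271077
D = 1 - 0.271077 = 0.728923 ≈ 0.7289

0.7289


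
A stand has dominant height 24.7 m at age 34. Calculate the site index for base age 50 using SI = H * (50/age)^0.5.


50/34 = 1.47059
(1.47059)^0.5 = 1.21268
SI = 24.7 * 1.21268 = 29.9532 ≈ 30.0 m

30.0 m


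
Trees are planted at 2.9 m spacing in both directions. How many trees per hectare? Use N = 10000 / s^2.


N = 10000 / 2.9^2 = 10000 / 8.41 = 1189.06 ≈ 1189 trees/ha

1189 trees/ha


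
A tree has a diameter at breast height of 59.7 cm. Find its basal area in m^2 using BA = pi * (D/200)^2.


D/200 = 59.7/200 = 0.2985 m
(D/200)^2 = 0.2985^2 = 0.08910225
BA = 3.141593 * 0.08910225 = 0.279923 ≈ 0.2799 m^2

0.2799 m^2


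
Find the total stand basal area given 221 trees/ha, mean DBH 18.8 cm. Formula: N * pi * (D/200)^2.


(D/200)^2 = (18.8/200)^2 = 0.094^2 = 0.008836
Individual BA = 3.141593 * 0.008836 = 0.0277591 m^2
Stand BA = 221 * 0.0277591 = 6.13476 ≈ 6.13 m^2/ha

6.13 m^2/ha


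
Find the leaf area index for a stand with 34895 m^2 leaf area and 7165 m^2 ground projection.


LAI = 34895 / 7165 = 4.8702 ≈ 4.87

4.87


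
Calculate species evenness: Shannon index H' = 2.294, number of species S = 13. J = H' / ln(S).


ln(13) = 2.56495
J = H' / ln(S) = 2.294 / 2.56495 = 0.894364 ≈ 0.8944

0.8944


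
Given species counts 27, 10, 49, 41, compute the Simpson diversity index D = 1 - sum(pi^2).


Total N = 27 + 10 + 49 + 41 = 127
Per-species terms:
  p = 27/127 = 0.212598; p^2 = 0.212598^2 = 0.045198
  p = 10/127 = 0.078740; p^2 = 0.078740^2 = 0.006200
  p = 49/127 = 0.385827; p^2 = 0.385827^2 = 0.148862
  p = 41/127 = 0.322835; p^2 = 0.322835^2 = 0.104222
sum(p^2) = 0.045198 + 0.006200 + 0.148862 + 0.104222 = 0.304482
D = 1 - 0.304482 = 0.695518 ≈ 0.6955

0.6955


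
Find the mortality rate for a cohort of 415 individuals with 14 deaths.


Mortality rate = 14 / 415 = 0.033735 ≈ 0.0337

0.0337


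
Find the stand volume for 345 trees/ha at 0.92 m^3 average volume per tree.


V_stand = 345 * 0.92 = 317.4 m^3/ha

317.4 m^3/ha


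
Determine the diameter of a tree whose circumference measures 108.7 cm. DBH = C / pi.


DBH = C / pi = 108.7 / 3.141593 = 34.6003 ≈ 34.60 cm

34.60 cm


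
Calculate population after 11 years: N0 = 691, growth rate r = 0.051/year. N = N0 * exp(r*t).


r*t = 0.051 * 11 = 0.561
exp(0.561) = 1.75242
N = 691 * 1.75242 = 1210.92 ≈ 1211

1211


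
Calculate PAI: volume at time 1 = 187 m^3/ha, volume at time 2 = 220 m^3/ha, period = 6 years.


PAI = (V2 - V1) / period = (220 - 187) / 6 = 33 / 6 = 5.50 m^3/ha/yr

5.50 m^3/ha/yr


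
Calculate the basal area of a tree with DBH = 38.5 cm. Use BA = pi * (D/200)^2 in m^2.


D/200 = 38.5/200 = 0.1925 m
(D/200)^2 = 0.1925^2 = 0.03705625
BA = 3.141593 * 0.03705625 = 0.116416 ≈ 0.1164 m^2

0.1164 m^2


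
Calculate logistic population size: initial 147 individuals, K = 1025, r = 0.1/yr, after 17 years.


(K - N0)/N0 = (1025 - 147)/147 = 878/147 = 5.97279
r*t = 0.1 * 17 = 1.7; exp(-1.7) = 0.182684
5.97279 * 0.182684 = 1.09113
1 + 1.09113 = 2.09113
N = 1025 / 2.09113 = 490.166 ≈ 490

490


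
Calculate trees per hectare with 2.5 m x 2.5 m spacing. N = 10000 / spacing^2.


N = 10000 / 2.5^2 = 10000 / 6.25 = 1600.00 ≈ 1600 trees/ha

1600 trees/ha


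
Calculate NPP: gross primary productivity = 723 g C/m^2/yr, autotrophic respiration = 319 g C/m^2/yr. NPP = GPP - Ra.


NPP = GPP - Ra = 723 - 319 = 404 g C/m^2/yr

404 g C/m^2/yr


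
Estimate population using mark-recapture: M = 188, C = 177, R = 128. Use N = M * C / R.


N = M * C / R = 188 * 177 / 128 = 33276 / 128 = 259.97 ≈ 260

260 individuals


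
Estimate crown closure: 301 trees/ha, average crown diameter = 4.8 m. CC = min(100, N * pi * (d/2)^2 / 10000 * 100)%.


(d/2)^2 = (4.8/2)^2 = 2.4^2 = 5.76
Crown area = 3.141593 * 5.76 = 18.0956 m^2
N * area / 10000 * 100 = 301 * 18.0956 / 10000 * 100 = 54.4678
CC = min(100, 54.4678) = 54.4678 ≈ 54.5%

54.5%


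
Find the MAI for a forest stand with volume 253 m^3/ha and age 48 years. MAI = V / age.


MAI = 253 / 48 = 5.2708 ≈ 5.27 m^3/ha/yr

5.27 m^3/ha/yr


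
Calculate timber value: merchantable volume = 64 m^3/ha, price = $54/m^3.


Value = 64 * 54 = $3456/ha

$3456/ha


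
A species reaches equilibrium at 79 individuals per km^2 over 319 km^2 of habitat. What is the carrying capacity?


K = 79 * 319 = 25201 individuals

25201 individuals


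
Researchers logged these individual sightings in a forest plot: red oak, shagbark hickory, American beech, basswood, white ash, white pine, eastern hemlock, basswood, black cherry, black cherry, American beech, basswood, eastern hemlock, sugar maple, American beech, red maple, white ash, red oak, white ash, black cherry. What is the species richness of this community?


Total individuals logged = 20
Distinct species (count of individuals): red oak (2), shagbark hickory (1), American beech (3), basswood (3), white ash (3), white pine (1), eastern hemlock (2), black cherry (3), sugar maple (1), red maple (1)
Species richness = number of distinct species = 10

10


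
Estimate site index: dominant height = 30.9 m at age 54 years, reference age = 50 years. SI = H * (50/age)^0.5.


50/54 = 0.925926
(0.925926)^0.5 = 0.962250
SI = 30.9 * 0.962250 = 29.7335 ≈ 29.7 m

29.7 m


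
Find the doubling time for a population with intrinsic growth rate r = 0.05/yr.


td = ln(2) / 0.05 = 0.693147 / 0.05 = 13.8629 ≈ 13.9 years

13.9 years


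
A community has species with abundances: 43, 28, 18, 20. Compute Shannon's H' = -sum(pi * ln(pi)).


Total N = 43 + 28 + 18 + 20 = 109
Per-species terms:
  p = 43/109 = 0.394495; ln(p) = -0.930149; p*ln(p) = 0.394495 * (-0.930149) = -0.366939
  p = 28/109 = 0.256881; ln(p) = -1.359142; p*ln(p) = 0.256881 * (-1.359142) = -0.349138
  p = 18/109 = 0.165138; ln(p) = -1.800974; p*ln(p) = 0.165138 * (-1.800974) = -0.297409
  p = 20/109 = 0.183486; ln(p) = -1.695617; p*ln(p) = 0.183486 * (-1.695617) = -0.311122
sum(p*ln(p)) = (-0.366939) + (-0.349138) + (-0.297409) + (-0.311122) = -1.324608
H' = -(-1.324608) = 1.324608 ≈ 1.3246

1.3246


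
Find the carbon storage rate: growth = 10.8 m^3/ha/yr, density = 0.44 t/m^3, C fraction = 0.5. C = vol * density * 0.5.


C = 10.8 * 0.44 * 0.5 = 2.376 ≈ 2.38 t C/ha/yr

2.38 t C/ha/yr


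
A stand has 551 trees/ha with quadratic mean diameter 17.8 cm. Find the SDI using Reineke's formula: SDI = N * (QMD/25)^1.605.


QMD/25 = 17.8/25 = 0.712
(0.712)^1.605 = exp(1.605 * ln(0.712)) = exp(1.605 * (-0.339677)) = exp(-0.545182) = 0.579736
SDI = 551 * 0.579736 = 319.435 ≈ 319

319


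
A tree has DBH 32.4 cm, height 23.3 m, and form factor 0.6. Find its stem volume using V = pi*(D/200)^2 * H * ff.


(D/200)^2 = (32.4/200)^2 = 0.162^2 = 0.026244
BA = 3.141593 * 0.026244 = 0.0824480 m^2
V = 0.0824480 * 23.3 * 0.6 = 1.15262 ≈ 1.153 m^3

1.153 m^3


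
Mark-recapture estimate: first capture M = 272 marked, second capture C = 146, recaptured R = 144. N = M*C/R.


N = M * C / R = 272 * 146 / 144 = 39712 / 144 = 275.78 ≈ 276

276 individuals


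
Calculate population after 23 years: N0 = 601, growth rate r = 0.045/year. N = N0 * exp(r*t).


r*t = 0.045 * 23 = 1.035
exp(1.035) = 2.81511
N = 601 * 2.81511 = 1691.88 ≈ 1692

1692


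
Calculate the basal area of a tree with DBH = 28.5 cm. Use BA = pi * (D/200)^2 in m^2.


D/200 = 28.5/200 = 0.1425 m
(D/200)^2 = 0.1425^2 = 0.02030625
BA = 3.141593 * 0.02030625 = 0.0637940 ≈ 0.0638 m^2

0.0638 m^2


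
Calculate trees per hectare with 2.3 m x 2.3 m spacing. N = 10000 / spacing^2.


N = 10000 / 2.3^2 = 10000 / 5.29 = 1890.36 ≈ 1890 trees/ha

1890 trees/ha


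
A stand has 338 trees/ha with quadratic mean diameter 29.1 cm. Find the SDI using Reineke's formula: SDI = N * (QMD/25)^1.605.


QMD/25 = 29.1/25 = 1.164
(1.164)^1.605 = exp(1.605 * ln(1.164)) = exp(1.605 * 0.151862) = exp(0.243739) = 1.27601
SDI = 338 * 1.27601 = 431.291 ≈ 431

431


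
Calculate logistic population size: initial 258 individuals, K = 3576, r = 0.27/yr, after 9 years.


(K - N0)/N0 = (3576 - 258)/258 = 3318/258 = 12.8605
r*t = 0.27 * 9 = 2.43; exp(-2.43) = 0.0880368
12.8605 * 0.0880368 = 1.13220
1 + 1.13220 = 2.13220
N = 3576 / 2.13220 = 1677.14 ≈ 1677

1677


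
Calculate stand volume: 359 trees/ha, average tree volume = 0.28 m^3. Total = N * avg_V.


V_stand = 359 * 0.28 = 100.52 ≈ 100.5 m^3/ha

100.5 m^3/ha
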